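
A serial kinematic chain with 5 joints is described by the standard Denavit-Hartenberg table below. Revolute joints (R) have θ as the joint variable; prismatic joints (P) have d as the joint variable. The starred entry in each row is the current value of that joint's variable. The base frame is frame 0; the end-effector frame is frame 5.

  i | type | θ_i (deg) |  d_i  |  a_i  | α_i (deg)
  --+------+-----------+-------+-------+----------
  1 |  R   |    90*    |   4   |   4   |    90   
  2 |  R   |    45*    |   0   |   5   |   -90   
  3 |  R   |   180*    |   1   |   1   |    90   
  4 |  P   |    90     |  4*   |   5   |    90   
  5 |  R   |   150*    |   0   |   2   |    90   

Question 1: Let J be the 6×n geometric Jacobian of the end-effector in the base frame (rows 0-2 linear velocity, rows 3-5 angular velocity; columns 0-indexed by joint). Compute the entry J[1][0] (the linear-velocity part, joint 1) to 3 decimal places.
-5.000

axis z_0 = ẑ; lever o_n−o_0 = (-5.0000,3.8105,9.8463)
cross product → J_v[:, 0] = (-3.8105,-5.0000,0.0000)
J_ω[:, 0] = z_0
entry J[1][0] = -5.0000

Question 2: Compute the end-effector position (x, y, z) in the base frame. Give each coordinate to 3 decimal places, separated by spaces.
after link 1: o_1 = (0.0000, 4.0000, 4.0000)
after link 2: o_2 = (0.0000, 7.5355, 7.5355)
after link 3: o_3 = (0.0000, 6.1213, 7.5355)
after link 4: o_4 = (-4.0000, 2.5858, 11.0711)
after link 5: o_5 = (-5.0000, 3.8105, 9.8463)

-5.000 3.811 9.846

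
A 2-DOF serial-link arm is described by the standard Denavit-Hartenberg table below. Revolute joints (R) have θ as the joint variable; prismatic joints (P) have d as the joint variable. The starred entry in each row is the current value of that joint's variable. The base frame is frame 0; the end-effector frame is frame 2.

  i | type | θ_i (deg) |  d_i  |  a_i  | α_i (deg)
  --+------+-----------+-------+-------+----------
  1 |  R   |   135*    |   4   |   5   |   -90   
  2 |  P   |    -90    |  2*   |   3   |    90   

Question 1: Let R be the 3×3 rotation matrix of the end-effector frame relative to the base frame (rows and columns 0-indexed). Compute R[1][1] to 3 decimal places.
End-effector y-axis (col 1 of R) = (-0.7071,-0.7071,0.0000)
R[1][1] = -0.7071

-0.707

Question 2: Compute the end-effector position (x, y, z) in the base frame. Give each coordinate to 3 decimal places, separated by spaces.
after link 1: o_1 = (-3.5355, 3.5355, 4.0000)
after link 2: o_2 = (-4.9497, 2.1213, 7.0000)

-4.950 2.121 7.000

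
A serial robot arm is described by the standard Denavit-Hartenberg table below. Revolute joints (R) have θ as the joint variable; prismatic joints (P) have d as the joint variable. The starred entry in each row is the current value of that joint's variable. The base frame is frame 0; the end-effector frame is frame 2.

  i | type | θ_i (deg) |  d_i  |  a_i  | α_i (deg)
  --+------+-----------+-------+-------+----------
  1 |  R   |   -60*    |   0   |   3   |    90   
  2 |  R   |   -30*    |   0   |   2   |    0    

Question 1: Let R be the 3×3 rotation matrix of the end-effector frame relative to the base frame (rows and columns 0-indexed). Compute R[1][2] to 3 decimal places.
End-effector z-axis (col 2 of R) = (-0.8660,-0.5000,0.0000)
R[1][2] = -0.5000

-0.500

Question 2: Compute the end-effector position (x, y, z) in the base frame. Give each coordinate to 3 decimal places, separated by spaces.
after link 1: o_1 = (1.5000, -2.5981, 0.0000)
after link 2: o_2 = (2.3660, -4.0981, -1.0000)

2.366 -4.098 -1.000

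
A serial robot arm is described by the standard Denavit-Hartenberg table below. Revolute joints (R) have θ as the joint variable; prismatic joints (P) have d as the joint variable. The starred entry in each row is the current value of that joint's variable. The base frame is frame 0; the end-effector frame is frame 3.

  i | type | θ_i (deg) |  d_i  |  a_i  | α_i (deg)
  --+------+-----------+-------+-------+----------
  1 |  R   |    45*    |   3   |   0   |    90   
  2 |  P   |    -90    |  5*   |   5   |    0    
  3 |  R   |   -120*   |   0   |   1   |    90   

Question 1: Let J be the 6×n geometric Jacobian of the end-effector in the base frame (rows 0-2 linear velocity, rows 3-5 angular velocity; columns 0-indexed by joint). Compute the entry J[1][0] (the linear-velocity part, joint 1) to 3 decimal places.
axis z_0 = ẑ; lever o_n−o_0 = (2.9232,-4.1479,-1.5000)
cross product → J_v[:, 0] = (4.1479,2.9232,-0.0000)
J_ω[:, 0] = z_0
entry J[1][0] = 2.9232

2.923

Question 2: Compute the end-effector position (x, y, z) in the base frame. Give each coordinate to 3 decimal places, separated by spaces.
2.923 -4.148 -1.500

after link 1: o_1 = (0.0000, 0.0000, 3.0000)
after link 2: o_2 = (3.5355, -3.5355, -2.0000)
after link 3: o_3 = (2.9232, -4.1479, -1.5000)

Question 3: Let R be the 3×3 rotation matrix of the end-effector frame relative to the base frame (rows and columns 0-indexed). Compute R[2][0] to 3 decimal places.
End-effector x-axis (col 0 of R) = (-0.6124,-0.6124,0.5000)
R[2][0] = 0.5000

0.500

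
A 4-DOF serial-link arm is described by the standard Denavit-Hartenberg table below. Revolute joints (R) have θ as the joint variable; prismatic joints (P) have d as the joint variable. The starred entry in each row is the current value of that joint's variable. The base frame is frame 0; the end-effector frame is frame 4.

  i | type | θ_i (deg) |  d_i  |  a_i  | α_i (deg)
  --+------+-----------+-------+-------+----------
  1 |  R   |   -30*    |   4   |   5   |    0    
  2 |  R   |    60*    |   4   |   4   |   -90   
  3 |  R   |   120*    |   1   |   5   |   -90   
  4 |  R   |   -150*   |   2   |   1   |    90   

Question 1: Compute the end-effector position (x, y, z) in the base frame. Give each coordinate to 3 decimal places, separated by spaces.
after link 1: o_1 = (4.3301, -2.5000, 4.0000)
after link 2: o_2 = (7.7942, -0.5000, 8.0000)
after link 3: o_3 = (5.1292, -0.8840, 3.6699)
after link 4: o_4 = (3.7542, -1.1005, 5.4199)

3.754 -1.100 5.420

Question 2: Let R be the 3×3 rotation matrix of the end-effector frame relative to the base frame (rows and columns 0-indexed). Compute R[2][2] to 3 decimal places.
End-effector z-axis (col 2 of R) = (0.6495,-0.6250,0.4330)
R[2][2] = 0.4330

0.433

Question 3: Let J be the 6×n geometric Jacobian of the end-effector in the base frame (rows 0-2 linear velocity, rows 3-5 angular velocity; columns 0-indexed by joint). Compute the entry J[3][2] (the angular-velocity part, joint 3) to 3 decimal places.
-0.500

axis z_2 = (-0.5000,0.8660,0.0000); lever o_n−o_2 = (-4.0401,-0.6005,-2.5801)
cross product → J_v[:, 2] = (-2.2345,-1.2901,3.7990)
J_ω[:, 2] = z_2
entry J[3][2] = -0.5000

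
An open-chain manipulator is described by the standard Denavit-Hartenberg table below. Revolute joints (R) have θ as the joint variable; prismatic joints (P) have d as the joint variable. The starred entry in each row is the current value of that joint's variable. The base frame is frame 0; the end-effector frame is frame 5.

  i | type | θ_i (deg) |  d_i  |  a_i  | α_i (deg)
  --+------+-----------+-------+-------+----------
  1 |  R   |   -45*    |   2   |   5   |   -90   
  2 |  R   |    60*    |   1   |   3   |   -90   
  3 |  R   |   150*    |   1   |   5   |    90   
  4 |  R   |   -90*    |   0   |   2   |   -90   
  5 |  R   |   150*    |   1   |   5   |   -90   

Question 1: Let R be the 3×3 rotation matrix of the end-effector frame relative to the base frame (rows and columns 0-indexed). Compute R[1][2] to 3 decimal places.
-0.377

End-effector z-axis (col 2 of R) = (-0.6834,-0.3772,-0.6250)
R[1][2] = -0.3772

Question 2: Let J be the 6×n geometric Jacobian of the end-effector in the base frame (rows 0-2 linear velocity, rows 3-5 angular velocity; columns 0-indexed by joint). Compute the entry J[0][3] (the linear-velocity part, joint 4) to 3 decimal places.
axis z_3 = (-0.4356,-0.7891,-0.4330); lever o_n−o_3 = (-0.9977,3.3524,0.6675)
cross product → J_v[:, 3] = (0.9249,0.7227,-2.2476)
J_ω[:, 3] = z_3
entry J[0][3] = 0.9249

0.925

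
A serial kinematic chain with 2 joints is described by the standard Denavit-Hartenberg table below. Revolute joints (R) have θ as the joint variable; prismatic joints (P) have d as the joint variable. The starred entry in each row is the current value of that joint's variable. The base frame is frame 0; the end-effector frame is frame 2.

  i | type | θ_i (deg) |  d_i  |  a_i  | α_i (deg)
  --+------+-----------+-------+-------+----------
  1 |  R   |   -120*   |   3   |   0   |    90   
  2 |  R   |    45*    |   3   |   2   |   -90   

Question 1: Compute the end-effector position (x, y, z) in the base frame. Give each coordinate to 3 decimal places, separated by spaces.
after link 1: o_1 = (0.0000, 0.0000, 3.0000)
after link 2: o_2 = (-3.3052, 0.2753, 4.4142)

-3.305 0.275 4.414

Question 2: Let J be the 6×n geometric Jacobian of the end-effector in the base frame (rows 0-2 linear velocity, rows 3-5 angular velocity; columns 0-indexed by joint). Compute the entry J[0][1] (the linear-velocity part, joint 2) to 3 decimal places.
0.707

axis z_1 = (-0.8660,0.5000,0.0000); lever o_n−o_1 = (-3.3052,0.2753,1.4142)
cross product → J_v[:, 1] = (0.7071,1.2247,1.4142)
J_ω[:, 1] = z_1
entry J[0][1] = 0.7071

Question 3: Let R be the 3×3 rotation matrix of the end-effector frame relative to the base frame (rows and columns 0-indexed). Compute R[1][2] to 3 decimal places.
0.612

End-effector z-axis (col 2 of R) = (0.3536,0.6124,0.7071)
R[1][2] = 0.6124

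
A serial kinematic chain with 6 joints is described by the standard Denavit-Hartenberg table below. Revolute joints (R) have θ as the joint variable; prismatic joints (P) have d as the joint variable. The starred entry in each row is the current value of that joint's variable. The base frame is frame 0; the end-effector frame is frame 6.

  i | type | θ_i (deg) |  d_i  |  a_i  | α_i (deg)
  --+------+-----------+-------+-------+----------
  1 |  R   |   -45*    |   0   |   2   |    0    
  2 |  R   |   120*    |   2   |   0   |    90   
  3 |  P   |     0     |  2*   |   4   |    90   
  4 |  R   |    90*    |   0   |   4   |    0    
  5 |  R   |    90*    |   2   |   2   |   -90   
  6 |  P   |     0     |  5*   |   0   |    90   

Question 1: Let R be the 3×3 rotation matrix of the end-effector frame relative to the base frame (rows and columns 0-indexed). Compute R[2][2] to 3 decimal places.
End-effector z-axis (col 2 of R) = (0.0000,-0.0000,-1.0000)
R[2][2] = -1.0000

-1.000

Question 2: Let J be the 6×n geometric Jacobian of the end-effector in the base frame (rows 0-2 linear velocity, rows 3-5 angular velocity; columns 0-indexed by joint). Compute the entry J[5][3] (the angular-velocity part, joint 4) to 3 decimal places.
-1.000

axis z_3 = (0.0000,-0.0000,-1.0000); lever o_n−o_3 = (-1.4836,-1.6730,-2.0000)
cross product → J_v[:, 3] = (-1.6730,1.4836,-0.0000)
J_ω[:, 3] = z_3
entry J[5][3] = -1.0000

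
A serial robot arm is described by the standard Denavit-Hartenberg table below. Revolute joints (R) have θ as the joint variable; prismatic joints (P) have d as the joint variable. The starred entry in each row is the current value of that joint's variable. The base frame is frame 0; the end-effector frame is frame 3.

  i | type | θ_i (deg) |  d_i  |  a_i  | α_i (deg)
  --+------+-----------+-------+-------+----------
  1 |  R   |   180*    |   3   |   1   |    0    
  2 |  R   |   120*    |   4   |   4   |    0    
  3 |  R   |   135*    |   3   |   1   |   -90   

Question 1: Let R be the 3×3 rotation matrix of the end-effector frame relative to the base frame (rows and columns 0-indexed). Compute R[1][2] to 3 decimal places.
0.259

End-effector z-axis (col 2 of R) = (-0.9659,0.2588,0.0000)
R[1][2] = 0.2588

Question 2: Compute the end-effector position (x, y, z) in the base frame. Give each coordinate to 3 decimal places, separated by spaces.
1.259 -2.498 10.000

after link 1: o_1 = (-1.0000, 0.0000, 3.0000)
after link 2: o_2 = (1.0000, -3.4641, 7.0000)
after link 3: o_3 = (1.2588, -2.4982, 10.0000)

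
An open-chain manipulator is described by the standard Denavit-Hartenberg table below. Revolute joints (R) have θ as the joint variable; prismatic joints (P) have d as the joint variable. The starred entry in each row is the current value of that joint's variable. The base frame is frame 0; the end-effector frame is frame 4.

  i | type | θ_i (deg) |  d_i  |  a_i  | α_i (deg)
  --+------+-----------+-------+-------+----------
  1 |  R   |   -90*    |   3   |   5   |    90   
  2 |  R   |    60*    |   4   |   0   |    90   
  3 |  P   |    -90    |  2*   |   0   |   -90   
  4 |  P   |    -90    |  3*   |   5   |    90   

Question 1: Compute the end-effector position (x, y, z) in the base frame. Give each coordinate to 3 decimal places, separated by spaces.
after link 1: o_1 = (0.0000, -5.0000, 3.0000)
after link 2: o_2 = (-4.0000, -5.0000, 3.0000)
after link 3: o_3 = (-4.0000, -6.7321, 2.0000)
after link 4: o_4 = (-4.0000, -12.5622, 2.0981)

-4.000 -12.562 2.098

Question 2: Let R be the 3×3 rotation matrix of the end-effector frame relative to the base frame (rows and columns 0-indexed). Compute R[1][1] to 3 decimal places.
-0.500

End-effector y-axis (col 1 of R) = (0.0000,-0.5000,0.8660)
R[1][1] = -0.5000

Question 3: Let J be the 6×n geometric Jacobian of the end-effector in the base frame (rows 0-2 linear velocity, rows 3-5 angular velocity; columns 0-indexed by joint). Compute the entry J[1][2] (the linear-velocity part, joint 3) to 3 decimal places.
-0.866

prismatic axis z_2 = (-0.0000,-0.8660,-0.5000)
J_v[:, 2] = z_2; J_ω[:, 2] = (0,0,0)
entry J[1][2] = -0.8660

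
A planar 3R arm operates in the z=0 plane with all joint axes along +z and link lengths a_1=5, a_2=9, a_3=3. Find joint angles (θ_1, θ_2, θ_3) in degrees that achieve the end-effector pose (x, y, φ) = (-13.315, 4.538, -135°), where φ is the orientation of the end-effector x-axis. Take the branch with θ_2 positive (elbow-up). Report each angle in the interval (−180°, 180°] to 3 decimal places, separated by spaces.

wrist centre = target − a_3·(cos φ, sin φ) = (-11.1937, 6.6593)
cos θ_2 = (169.6450−5²−9²)/(2·5·9) = 0.7072; θ_2 = 44.9951° (elbow-up)
β = atan2(6.6593,-11.1937) = 149.2508°; ψ = atan2(6.3634,11.3645) = 29.2461°
θ_1 = β − ψ = 120.0047°
θ_3 = φ − θ_1 − θ_2 = 60.0002° (wrapped to (-180°,180°])

120.005 44.995 60.000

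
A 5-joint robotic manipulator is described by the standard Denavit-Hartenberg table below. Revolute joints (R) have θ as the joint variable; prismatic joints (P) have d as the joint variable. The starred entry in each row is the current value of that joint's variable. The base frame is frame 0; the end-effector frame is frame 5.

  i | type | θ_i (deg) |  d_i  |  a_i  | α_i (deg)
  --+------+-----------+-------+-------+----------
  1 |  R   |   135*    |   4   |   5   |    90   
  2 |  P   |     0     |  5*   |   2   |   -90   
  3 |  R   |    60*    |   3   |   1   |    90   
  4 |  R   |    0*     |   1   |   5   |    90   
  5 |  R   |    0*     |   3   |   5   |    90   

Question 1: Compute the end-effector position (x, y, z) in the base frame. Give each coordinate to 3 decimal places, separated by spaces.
after link 1: o_1 = (-3.5355, 3.5355, 4.0000)
after link 2: o_2 = (-1.4142, 8.4853, 4.0000)
after link 3: o_3 = (-2.3801, 8.2265, 7.0000)
after link 4: o_4 = (-7.4686, 7.8983, 7.0000)
after link 5: o_5 = (-12.2982, 6.6042, 4.0000)

-12.298 6.604 4.000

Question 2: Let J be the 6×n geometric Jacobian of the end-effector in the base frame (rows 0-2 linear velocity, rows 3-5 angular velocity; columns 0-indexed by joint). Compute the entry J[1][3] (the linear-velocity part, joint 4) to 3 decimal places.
-0.776

axis z_3 = (-0.2588,0.9659,0.0000); lever o_n−o_3 = (-9.9181,-1.6223,-3.0000)
cross product → J_v[:, 3] = (-2.8978,-0.7765,10.0000)
J_ω[:, 3] = z_3
entry J[1][3] = -0.7765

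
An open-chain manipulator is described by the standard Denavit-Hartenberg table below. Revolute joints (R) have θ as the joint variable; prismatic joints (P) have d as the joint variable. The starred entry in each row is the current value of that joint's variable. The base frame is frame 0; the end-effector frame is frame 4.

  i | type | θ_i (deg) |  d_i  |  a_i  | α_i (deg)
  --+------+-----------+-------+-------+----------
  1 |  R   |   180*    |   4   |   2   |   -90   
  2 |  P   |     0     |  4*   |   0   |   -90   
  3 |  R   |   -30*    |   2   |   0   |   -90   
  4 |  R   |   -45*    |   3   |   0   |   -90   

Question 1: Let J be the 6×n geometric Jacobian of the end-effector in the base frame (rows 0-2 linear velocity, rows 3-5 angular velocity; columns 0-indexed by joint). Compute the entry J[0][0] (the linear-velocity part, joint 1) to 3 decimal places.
axis z_0 = ẑ; lever o_n−o_0 = (-3.5000,-1.4019,2.0000)
cross product → J_v[:, 0] = (1.4019,-3.5000,0.0000)
J_ω[:, 0] = z_0
entry J[0][0] = 1.4019

1.402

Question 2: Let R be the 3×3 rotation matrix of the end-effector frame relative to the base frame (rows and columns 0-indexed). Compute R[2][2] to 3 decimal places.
End-effector z-axis (col 2 of R) = (-0.6124,-0.3536,0.7071)
R[2][2] = 0.7071

0.707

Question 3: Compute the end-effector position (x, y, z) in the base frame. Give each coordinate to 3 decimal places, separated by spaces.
after link 1: o_1 = (-2.0000, 0.0000, 4.0000)
after link 2: o_2 = (-2.0000, -4.0000, 4.0000)
after link 3: o_3 = (-2.0000, -4.0000, 2.0000)
after link 4: o_4 = (-3.5000, -1.4019, 2.0000)

-3.500 -1.402 2.000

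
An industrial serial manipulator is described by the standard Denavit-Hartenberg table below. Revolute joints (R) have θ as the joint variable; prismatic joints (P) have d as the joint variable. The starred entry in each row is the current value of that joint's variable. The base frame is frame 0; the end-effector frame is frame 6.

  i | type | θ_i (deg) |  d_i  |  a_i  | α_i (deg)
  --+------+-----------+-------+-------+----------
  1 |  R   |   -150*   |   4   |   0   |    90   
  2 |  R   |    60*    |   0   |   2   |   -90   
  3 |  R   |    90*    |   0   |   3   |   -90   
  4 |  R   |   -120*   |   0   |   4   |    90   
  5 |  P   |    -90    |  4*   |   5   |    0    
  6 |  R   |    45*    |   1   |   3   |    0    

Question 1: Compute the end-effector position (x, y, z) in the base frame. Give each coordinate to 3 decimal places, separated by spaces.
after link 1: o_1 = (0.0000, 0.0000, 4.0000)
after link 2: o_2 = (-0.8660, -0.5000, 5.7321)
after link 3: o_3 = (0.6340, -3.0981, 5.7321)
after link 4: o_4 = (2.2321, 0.1340, 7.4641)
after link 5: o_5 = (-3.1651, 1.0179, 10.7942)
after link 6: o_6 = (-4.0441, 2.7352, 13.2999)

-4.044 2.735 13.300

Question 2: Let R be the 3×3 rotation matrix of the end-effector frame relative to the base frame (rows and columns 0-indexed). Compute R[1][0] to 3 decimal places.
0.395

End-effector x-axis (col 0 of R) = (-0.0237,0.3946,0.9186)
R[1][0] = 0.3946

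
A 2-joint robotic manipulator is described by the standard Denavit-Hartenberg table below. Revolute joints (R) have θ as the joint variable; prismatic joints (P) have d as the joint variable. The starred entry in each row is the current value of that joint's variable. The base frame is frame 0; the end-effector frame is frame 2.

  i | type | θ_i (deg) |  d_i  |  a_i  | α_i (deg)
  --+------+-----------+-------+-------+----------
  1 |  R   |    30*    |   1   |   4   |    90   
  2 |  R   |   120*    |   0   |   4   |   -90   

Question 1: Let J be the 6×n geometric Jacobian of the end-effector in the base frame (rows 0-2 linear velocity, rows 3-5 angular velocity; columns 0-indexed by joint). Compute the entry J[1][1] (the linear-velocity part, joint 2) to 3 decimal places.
-1.732

axis z_1 = (0.5000,-0.8660,0.0000); lever o_n−o_1 = (-1.7321,-1.0000,3.4641)
cross product → J_v[:, 1] = (-3.0000,-1.7321,-2.0000)
J_ω[:, 1] = z_1
entry J[1][1] = -1.7321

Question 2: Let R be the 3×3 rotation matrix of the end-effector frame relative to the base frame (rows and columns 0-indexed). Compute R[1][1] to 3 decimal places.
End-effector y-axis (col 1 of R) = (-0.5000,0.8660,-0.0000)
R[1][1] = 0.8660

0.866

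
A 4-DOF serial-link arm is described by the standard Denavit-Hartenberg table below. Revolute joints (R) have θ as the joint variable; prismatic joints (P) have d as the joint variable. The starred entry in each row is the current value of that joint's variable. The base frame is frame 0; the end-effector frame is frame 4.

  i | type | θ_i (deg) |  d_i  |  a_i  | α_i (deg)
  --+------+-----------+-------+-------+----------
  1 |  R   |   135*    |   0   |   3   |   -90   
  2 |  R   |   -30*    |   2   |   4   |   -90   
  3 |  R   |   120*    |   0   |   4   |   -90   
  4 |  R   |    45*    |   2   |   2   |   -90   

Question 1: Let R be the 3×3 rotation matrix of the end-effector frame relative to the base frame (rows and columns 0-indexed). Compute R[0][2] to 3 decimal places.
-0.400

End-effector z-axis (col 2 of R) = (-0.3995,-0.4665,0.7891)
R[0][2] = -0.3995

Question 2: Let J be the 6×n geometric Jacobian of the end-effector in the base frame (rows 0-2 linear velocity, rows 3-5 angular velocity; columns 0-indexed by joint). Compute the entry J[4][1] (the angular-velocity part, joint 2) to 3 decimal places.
axis z_1 = (-0.7071,-0.7071,0.0000); lever o_n−o_1 = (1.9631,0.4253,1.0052)
cross product → J_v[:, 1] = (-0.7108,0.7108,1.0874)
J_ω[:, 1] = z_1
entry J[4][1] = -0.7071

-0.707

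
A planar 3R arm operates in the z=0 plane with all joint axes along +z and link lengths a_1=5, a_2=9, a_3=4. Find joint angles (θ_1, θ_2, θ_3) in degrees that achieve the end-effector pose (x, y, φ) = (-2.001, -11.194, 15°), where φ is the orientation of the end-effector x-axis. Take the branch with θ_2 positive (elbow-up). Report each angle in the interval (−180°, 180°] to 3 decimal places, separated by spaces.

-134.992 29.990 120.002

wrist centre = target − a_3·(cos φ, sin φ) = (-5.8647, -12.2293)
cos θ_2 = (183.9499−5²−9²)/(2·5·9) = 0.8661; θ_2 = 29.9903° (elbow-up)
β = atan2(-12.2293,-5.8647) = -115.6206°; ψ = atan2(4.4987,12.7950) = 19.3715°
θ_1 = β − ψ = -134.9921°
θ_3 = φ − θ_1 − θ_2 = 120.0019° (wrapped to (-180°,180°])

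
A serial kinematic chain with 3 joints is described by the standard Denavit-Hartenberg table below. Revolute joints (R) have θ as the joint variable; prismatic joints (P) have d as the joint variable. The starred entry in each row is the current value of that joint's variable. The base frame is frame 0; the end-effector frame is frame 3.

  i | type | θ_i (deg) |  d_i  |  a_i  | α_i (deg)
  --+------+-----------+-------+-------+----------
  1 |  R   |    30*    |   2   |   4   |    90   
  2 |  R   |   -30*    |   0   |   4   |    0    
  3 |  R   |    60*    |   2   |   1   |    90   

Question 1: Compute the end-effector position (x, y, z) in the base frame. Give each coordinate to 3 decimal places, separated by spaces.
after link 1: o_1 = (3.4641, 2.0000, 2.0000)
after link 2: o_2 = (6.4641, 3.7321, 0.0000)
after link 3: o_3 = (8.2141, 2.4330, 0.5000)

8.214 2.433 0.500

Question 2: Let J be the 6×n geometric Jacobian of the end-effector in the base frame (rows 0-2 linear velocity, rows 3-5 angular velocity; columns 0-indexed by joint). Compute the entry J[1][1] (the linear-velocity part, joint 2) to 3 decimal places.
axis z_1 = (0.5000,-0.8660,0.0000); lever o_n−o_1 = (4.7500,0.4330,-1.5000)
cross product → J_v[:, 1] = (1.2990,0.7500,4.3301)
J_ω[:, 1] = z_1
entry J[1][1] = 0.7500

0.750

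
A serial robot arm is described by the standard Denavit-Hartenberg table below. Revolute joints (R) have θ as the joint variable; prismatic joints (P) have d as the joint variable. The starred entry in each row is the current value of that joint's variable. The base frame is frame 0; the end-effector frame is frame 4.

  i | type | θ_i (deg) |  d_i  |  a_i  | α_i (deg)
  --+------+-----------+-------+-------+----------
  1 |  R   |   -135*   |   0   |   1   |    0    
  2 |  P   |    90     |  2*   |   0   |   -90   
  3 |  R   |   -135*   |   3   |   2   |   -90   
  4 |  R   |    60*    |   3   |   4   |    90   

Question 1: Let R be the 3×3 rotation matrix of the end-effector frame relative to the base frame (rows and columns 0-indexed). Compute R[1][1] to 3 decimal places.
End-effector y-axis (col 1 of R) = (0.5000,-0.5000,0.7071)
R[1][1] = -0.5000

-0.500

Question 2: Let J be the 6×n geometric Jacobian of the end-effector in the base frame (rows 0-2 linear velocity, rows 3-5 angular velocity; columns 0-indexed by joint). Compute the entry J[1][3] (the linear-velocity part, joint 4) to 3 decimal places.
-3.146

axis z_3 = (0.5000,-0.5000,0.7071); lever o_n−o_3 = (-1.9495,-2.9495,3.5355)
cross product → J_v[:, 3] = (0.3178,-3.1463,-2.4495)
J_ω[:, 3] = z_3
entry J[1][3] = -3.1463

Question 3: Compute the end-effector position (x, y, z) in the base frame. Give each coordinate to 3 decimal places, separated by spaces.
after link 1: o_1 = (-0.7071, -0.7071, 0.0000)
after link 2: o_2 = (-0.7071, -0.7071, 2.0000)
after link 3: o_3 = (0.4142, 2.4142, 3.4142)
after link 4: o_4 = (-1.5353, -0.5353, 6.9497)

-1.535 -0.535 6.950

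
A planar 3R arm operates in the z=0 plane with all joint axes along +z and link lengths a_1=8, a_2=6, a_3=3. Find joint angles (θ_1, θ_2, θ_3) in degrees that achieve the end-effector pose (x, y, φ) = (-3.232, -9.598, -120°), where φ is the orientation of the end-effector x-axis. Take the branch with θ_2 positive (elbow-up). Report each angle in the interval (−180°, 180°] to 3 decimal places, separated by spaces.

wrist centre = target − a_3·(cos φ, sin φ) = (-1.7320, -6.9999)
cos θ_2 = (51.9988−8²−6²)/(2·8·6) = -0.5000; θ_2 = 120.0009° (elbow-up)
β = atan2(-6.9999,-1.7320) = -103.8976°; ψ = atan2(5.1961,4.9999) = 46.1023°
θ_1 = β − ψ = -150.0000°
θ_3 = φ − θ_1 − θ_2 = -90.0009° (wrapped to (-180°,180°])

-150.000 120.001 -90.001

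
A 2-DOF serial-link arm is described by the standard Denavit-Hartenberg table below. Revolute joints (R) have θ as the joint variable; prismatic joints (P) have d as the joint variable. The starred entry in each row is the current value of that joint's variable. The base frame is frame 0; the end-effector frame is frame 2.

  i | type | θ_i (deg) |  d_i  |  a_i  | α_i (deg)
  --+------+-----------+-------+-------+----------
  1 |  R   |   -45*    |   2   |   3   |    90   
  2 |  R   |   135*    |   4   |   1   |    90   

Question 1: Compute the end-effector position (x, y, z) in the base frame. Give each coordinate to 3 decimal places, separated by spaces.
-1.207 -4.450 2.707

after link 1: o_1 = (2.1213, -2.1213, 2.0000)
after link 2: o_2 = (-1.2071, -4.4497, 2.7071)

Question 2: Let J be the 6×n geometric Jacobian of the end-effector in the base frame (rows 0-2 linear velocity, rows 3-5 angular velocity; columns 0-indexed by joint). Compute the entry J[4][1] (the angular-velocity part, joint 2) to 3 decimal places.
axis z_1 = (-0.7071,-0.7071,0.0000); lever o_n−o_1 = (-3.3284,-2.3284,0.7071)
cross product → J_v[:, 1] = (-0.5000,0.5000,-0.7071)
J_ω[:, 1] = z_1
entry J[4][1] = -0.7071

-0.707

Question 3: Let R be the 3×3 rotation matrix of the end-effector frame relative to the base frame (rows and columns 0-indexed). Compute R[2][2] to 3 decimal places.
End-effector z-axis (col 2 of R) = (0.5000,-0.5000,0.7071)
R[2][2] = 0.7071

0.707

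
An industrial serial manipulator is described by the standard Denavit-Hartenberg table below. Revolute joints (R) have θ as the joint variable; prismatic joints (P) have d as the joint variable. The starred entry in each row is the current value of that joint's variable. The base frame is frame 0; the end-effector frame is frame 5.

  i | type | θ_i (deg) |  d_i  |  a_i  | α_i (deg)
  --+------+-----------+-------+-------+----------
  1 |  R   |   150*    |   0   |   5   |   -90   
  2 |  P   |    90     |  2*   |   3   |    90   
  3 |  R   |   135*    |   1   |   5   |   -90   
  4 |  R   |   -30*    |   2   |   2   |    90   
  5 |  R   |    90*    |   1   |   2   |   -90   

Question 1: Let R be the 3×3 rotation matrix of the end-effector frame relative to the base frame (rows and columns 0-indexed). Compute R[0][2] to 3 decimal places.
0.739

End-effector z-axis (col 2 of R) = (0.7392,0.2803,-0.6124)
R[0][2] = 0.7392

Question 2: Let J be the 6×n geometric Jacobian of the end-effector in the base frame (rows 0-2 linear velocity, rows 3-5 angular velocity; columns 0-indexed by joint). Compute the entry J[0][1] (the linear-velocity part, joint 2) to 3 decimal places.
-0.500

prismatic axis z_1 = (-0.5000,-0.8660,0.0000)
J_v[:, 1] = z_1; J_ω[:, 1] = (0,0,0)
entry J[0][1] = -0.5000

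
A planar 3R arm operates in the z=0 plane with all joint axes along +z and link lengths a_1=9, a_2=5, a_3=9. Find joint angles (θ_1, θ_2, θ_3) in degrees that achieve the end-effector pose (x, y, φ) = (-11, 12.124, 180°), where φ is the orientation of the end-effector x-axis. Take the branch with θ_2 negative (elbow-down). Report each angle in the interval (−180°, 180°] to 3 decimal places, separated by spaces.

120.002 -60.006 120.004

wrist centre = target − a_3·(cos φ, sin φ) = (-2.0000, 12.1240)
cos θ_2 = (150.9914−9²−5²)/(2·9·5) = 0.4999; θ_2 = -60.0063° (elbow-down)
β = atan2(12.1240,-2.0000) = 99.3673°; ψ = atan2(-4.3304,11.4995) = -20.6350°
θ_1 = β − ψ = 120.0023°
θ_3 = φ − θ_1 − θ_2 = 120.0041° (wrapped to (-180°,180°])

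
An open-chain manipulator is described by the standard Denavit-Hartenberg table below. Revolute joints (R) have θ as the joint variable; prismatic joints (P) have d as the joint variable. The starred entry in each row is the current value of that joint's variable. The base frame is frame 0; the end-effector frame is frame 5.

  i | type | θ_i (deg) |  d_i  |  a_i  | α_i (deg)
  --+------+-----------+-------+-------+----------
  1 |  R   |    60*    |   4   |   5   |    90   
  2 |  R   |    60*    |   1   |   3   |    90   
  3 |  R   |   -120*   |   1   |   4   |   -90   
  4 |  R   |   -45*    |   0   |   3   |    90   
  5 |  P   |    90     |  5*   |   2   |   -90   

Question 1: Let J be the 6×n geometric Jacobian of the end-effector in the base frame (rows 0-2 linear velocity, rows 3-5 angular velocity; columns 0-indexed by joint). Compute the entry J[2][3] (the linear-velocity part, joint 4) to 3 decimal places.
axis z_3 = (-0.2165,0.6250,0.7500); lever o_n−o_3 = (3.2539,5.1865,-0.7161)
cross product → J_v[:, 3] = (-4.3374,2.2854,-3.1566)
J_ω[:, 3] = z_3
entry J[2][3] = -3.1566

-3.157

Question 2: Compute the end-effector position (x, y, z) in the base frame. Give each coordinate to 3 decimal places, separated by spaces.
4.303 11.932 3.650

after link 1: o_1 = (2.5000, 4.3301, 4.0000)
after link 2: o_2 = (4.1160, 5.1292, 6.5981)
after link 3: o_3 = (1.0490, 6.7452, 4.3660)
after link 4: o_4 = (0.1114, 8.7955, 2.3868)
after link 5: o_5 = (4.3030, 11.9316, 3.6500)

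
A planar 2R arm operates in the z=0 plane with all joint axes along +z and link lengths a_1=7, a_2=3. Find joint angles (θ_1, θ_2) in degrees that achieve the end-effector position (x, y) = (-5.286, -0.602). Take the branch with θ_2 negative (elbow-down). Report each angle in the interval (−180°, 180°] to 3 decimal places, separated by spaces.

-150.002 -134.995

cos θ_2 = (28.3042−7²−3²)/(2·7·3) = -0.7070; θ_2 = -134.9948° (elbow-down)
β = atan2(-0.6020,-5.2860) = -173.5028°; ψ = atan2(-2.1215,4.8789) = -23.5012°
θ_1 = β − ψ = -150.0017°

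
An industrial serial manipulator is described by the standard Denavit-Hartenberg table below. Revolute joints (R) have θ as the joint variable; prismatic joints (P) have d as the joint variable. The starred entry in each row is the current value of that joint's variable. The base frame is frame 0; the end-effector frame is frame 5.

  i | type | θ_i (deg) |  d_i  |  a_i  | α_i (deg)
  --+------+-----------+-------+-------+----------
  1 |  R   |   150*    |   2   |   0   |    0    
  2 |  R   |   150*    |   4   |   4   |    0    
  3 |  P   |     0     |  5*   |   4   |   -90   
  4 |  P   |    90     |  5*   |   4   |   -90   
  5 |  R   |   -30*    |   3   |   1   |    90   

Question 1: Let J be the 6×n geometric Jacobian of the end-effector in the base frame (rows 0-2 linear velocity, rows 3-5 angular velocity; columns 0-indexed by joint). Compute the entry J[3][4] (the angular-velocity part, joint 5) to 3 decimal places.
axis z_4 = (-0.5000,0.8660,-0.0000); lever o_n−o_4 = (-1.0670,2.8481,-0.8660)
cross product → J_v[:, 4] = (-0.7500,-0.4330,-0.5000)
J_ω[:, 4] = z_4
entry J[3][4] = -0.5000

-0.500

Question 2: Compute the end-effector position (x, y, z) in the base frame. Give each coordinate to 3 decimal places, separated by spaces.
after link 1: o_1 = (0.0000, 0.0000, 2.0000)
after link 2: o_2 = (2.0000, -3.4641, 6.0000)
after link 3: o_3 = (4.0000, -6.9282, 11.0000)
after link 4: o_4 = (8.3301, -4.4282, 7.0000)
after link 5: o_5 = (7.2631, -1.5801, 6.1340)

7.263 -1.580 6.134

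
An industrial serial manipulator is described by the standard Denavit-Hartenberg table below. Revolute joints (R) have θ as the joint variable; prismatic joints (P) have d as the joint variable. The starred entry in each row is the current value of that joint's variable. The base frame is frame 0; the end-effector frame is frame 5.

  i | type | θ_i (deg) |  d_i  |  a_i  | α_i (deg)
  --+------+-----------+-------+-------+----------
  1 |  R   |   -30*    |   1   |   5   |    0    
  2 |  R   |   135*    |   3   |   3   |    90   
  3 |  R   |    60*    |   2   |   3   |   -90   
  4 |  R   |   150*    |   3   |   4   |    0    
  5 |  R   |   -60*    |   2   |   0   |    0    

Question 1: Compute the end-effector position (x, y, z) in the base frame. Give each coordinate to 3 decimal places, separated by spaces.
after link 1: o_1 = (4.3301, -2.5000, 1.0000)
after link 2: o_2 = (3.5537, 0.3978, 4.0000)
after link 3: o_3 = (5.0973, 2.3643, 6.5981)
after link 4: o_4 = (4.2862, -2.3359, 5.0981)
after link 5: o_5 = (4.7344, -4.0089, 6.0981)

4.734 -4.009 6.098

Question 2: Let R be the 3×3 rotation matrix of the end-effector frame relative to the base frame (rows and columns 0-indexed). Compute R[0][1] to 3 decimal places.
End-effector y-axis (col 1 of R) = (0.1294,-0.4830,-0.8660)
R[0][1] = 0.1294

0.129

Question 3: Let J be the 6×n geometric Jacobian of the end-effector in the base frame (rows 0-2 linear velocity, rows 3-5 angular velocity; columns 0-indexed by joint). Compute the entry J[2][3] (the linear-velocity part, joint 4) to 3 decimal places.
-1.732

axis z_3 = (0.2241,-0.8365,0.5000); lever o_n−o_3 = (-0.3628,-6.3733,-0.5000)
cross product → J_v[:, 3] = (3.6049,-0.0694,-1.7321)
J_ω[:, 3] = z_3
entry J[2][3] = -1.7321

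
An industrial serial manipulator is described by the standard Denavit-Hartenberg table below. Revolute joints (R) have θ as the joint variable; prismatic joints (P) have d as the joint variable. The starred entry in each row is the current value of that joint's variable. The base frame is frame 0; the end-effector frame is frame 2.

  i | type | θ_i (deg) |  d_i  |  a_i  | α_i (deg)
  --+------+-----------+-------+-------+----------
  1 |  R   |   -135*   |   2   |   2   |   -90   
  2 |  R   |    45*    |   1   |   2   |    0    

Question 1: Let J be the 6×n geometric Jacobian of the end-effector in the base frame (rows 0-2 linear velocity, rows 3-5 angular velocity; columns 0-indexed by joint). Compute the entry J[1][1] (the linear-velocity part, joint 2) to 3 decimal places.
1.000

axis z_1 = (0.7071,-0.7071,0.0000); lever o_n−o_1 = (-0.2929,-1.7071,-1.4142)
cross product → J_v[:, 1] = (1.0000,1.0000,-1.4142)
J_ω[:, 1] = z_1
entry J[1][1] = 1.0000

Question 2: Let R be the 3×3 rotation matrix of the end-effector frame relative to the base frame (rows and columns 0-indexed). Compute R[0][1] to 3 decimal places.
End-effector y-axis (col 1 of R) = (0.5000,0.5000,-0.7071)
R[0][1] = 0.5000

0.500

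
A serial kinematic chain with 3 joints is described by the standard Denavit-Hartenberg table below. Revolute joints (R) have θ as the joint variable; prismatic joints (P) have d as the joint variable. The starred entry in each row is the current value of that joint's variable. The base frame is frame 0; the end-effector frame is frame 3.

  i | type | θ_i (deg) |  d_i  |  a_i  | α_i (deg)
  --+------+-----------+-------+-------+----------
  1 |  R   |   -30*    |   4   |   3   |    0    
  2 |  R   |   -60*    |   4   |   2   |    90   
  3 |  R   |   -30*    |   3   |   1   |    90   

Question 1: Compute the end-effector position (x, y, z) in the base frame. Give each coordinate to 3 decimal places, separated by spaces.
-0.402 -4.366 7.500

after link 1: o_1 = (2.5981, -1.5000, 4.0000)
after link 2: o_2 = (2.5981, -3.5000, 8.0000)
after link 3: o_3 = (-0.4019, -4.3660, 7.5000)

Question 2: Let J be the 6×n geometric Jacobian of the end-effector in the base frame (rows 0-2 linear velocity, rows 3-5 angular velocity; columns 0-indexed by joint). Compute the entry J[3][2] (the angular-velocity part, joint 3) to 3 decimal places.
-1.000

axis z_2 = (-1.0000,-0.0000,0.0000); lever o_n−o_2 = (-3.0000,-0.8660,-0.5000)
cross product → J_v[:, 2] = (0.0000,-0.5000,0.8660)
J_ω[:, 2] = z_2
entry J[3][2] = -1.0000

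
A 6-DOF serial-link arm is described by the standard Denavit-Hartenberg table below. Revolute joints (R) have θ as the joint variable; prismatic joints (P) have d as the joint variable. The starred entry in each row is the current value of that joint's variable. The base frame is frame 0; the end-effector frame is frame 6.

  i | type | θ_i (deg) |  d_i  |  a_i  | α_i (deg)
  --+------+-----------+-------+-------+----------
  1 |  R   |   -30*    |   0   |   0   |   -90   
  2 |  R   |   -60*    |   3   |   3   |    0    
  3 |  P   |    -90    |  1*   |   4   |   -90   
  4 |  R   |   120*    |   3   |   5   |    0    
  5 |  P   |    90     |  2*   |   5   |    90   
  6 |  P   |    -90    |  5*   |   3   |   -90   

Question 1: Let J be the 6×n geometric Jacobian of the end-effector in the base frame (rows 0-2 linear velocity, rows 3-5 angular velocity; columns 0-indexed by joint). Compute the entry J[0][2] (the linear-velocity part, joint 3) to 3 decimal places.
prismatic axis z_2 = (0.5000,0.8660,0.0000)
J_v[:, 2] = z_2; J_ω[:, 2] = (0,0,0)
entry J[0][2] = 0.5000

0.500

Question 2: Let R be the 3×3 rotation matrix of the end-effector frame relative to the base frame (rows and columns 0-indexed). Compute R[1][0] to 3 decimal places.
0.250

End-effector x-axis (col 0 of R) = (-0.4330,0.2500,-0.8660)
R[1][0] = 0.2500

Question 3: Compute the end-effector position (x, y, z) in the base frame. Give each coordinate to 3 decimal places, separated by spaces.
5.083 -5.429 1.665

after link 1: o_1 = (0.0000, 0.0000, 0.0000)
after link 2: o_2 = (2.7990, 1.8481, 2.5981)
after link 3: o_3 = (0.2990, 4.4462, 4.5981)
after link 4: o_4 = (1.3080, -1.1364, 5.9462)
after link 5: o_5 = (6.6716, -1.3463, 5.5131)
after link 6: o_6 = (5.0825, -5.4288, 1.6651)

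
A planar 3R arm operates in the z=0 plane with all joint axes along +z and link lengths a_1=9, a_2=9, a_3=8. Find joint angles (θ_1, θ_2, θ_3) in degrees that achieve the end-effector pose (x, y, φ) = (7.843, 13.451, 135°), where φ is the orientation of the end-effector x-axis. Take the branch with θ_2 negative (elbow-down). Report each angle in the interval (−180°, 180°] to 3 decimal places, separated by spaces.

wrist centre = target − a_3·(cos φ, sin φ) = (13.4999, 7.7941)
cos θ_2 = (242.9948−9²−9²)/(2·9·9) = 0.5000; θ_2 = -60.0021° (elbow-down)
β = atan2(7.7941,13.4999) = 30.0000°; ψ = atan2(-7.7944,13.4997) = -30.0011°
θ_1 = β − ψ = 60.0011°
θ_3 = φ − θ_1 − θ_2 = 135.0011° (wrapped to (-180°,180°])

60.001 -60.002 135.001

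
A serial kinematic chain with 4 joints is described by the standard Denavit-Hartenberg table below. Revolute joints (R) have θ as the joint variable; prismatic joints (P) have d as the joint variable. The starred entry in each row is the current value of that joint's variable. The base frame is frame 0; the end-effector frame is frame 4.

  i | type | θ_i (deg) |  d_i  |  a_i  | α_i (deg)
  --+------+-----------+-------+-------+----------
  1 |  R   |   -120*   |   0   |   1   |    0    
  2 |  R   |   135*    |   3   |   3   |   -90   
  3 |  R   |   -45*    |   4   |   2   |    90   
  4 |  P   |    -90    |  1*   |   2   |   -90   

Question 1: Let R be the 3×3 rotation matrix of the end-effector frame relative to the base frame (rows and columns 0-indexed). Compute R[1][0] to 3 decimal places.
-0.966

End-effector x-axis (col 0 of R) = (0.2588,-0.9659,0.0000)
R[1][0] = -0.9659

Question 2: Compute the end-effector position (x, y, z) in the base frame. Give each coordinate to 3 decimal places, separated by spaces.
2.563 2.025 5.121

after link 1: o_1 = (-0.5000, -0.8660, 0.0000)
after link 2: o_2 = (2.3978, -0.0896, 3.0000)
after link 3: o_3 = (2.7285, 4.1402, 4.4142)
after link 4: o_4 = (2.5632, 2.0253, 5.1213)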